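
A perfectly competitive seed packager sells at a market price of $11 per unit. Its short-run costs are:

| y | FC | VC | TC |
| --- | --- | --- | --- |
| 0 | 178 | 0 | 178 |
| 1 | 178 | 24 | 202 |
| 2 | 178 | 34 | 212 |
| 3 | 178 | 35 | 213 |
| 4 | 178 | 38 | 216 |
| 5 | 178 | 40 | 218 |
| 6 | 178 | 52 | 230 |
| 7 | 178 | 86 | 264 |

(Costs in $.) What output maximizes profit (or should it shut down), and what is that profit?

Profit at each row (π = 11y − TC): y=0: -178; y=1: -191; y=2: -190; y=3: -180; y=4: -172; y=5: -163; y=6: -164; y=7: -187.
Profit is maximized at y = 5. AVC there is 40/5 = $8 ≤ P, so producing beats shutting down (which would give -$178).

y = 5; profit = -$163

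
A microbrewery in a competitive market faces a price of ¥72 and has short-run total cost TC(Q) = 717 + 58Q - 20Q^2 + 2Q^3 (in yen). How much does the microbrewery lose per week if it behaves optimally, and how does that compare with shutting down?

AVC = 58 - 20Q + 2Q^2; min AVC = ¥8 at Q = 5. Since P = ¥72 ≥ min AVC, the firm produces.
MC = 58 - 40Q + 6Q^2. Setting P = MC and taking the root on the rising branch gives Q* = 7.
TR = 72·7 = 504. TC = 717 + 112 = 829. Profit = 504 − 829 = -¥325.
By producing, the firm covers all variable cost plus ¥392 of fixed cost; shutting down would lose the full ¥717.

Profit = -¥325 at Q = 7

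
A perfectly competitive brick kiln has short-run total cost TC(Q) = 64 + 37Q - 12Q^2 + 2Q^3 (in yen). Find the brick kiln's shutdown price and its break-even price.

AVC = 37 - 12Q + 2Q^2; minimized at Q = 3, giving min AVC = ¥19. That is the shutdown price.
ATC = 64/Q + 37 - 12Q + 2Q^2. Setting dATC/dQ = −64/Q^2 − 12 + 4Q = 0 gives Q = 4 (since 4·4^3 − 12·4^2 = 64).
min ATC = 64/4 + 37 − 12·4 + 2·4^2 = ¥37. That is the break-even price.
Between these two prices the firm operates at a loss; above ¥37 it earns a profit.

Shutdown price = ¥19; break-even price = ¥37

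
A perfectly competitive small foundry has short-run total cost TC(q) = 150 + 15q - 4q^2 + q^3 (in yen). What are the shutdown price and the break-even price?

Shutdown price = ¥11; break-even price = ¥50

AVC = 15 - 4q + q^2; minimized at q = 2, giving min AVC = ¥11. That is the shutdown price.
ATC = 150/q + 15 - 4q + q^2. Setting dATC/dq = −150/q^2 − 4 + 2q = 0 gives q = 5 (since 2·5^3 − 4·5^2 = 150).
min ATC = 150/5 + 15 − 4·5 + 5^2 = ¥50. That is the break-even price.
Between these two prices the firm operates at a loss; above ¥50 it earns a profit.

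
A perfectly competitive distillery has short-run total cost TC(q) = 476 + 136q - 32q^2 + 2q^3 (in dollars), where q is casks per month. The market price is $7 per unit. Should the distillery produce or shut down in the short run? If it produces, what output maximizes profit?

Shut down

Strip out fixed cost: VC = 136q - 32q^2 + 2q^3. Then AVC = 136 - 32q + 2q^2 and MC = 136 - 64q + 6q^2.
AVC hits its minimum where MC = AVC, at q = 8, giving min AVC = 136 - 32·8 + 2·8^2 = $8.
P = $7 lies below min AVC = $8; no output level covers variable cost.
Best response: produce nothing and absorb the $476 fixed cost.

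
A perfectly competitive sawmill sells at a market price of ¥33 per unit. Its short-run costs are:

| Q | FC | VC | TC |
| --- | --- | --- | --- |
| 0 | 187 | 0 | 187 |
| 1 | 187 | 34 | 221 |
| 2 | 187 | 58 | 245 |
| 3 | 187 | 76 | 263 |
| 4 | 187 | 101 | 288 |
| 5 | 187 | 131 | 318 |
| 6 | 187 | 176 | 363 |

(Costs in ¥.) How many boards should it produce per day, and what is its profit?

Q = 5; profit = -¥153

Compute π = P·Q − TC at each output: Q=0: -187; Q=1: -188; Q=2: -179; Q=3: -164; Q=4: -156; Q=5: -153; Q=6: -165.
Profit is maximized at Q = 5. AVC there is 131/5 = ¥26.20 ≤ P, so producing beats shutting down (which would give -¥187).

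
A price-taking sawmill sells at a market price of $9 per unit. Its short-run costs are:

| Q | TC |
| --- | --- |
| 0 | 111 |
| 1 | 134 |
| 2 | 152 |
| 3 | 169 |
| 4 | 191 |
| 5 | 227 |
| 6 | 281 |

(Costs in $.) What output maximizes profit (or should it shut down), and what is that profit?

Q = 0 (shut down); profit = -$111

Tabulate TR − TC: Q=0: -111; Q=1: -125; Q=2: -134; Q=3: -142; Q=4: -155; Q=5: -182; Q=6: -227.
Profit is highest at Q = 0. Equivalently, the lowest AVC in the table is 58/3 ≈ $19.33 at Q = 3, and P = $9 falls below it — price never covers variable cost, so the firm shuts down and loses only its fixed cost.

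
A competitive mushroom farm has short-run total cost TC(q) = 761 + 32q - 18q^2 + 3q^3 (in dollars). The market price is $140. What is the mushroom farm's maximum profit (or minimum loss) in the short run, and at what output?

AVC = 32 - 18q + 3q^2; min AVC = $5 at q = 3. Since P = $140 ≥ min AVC, the firm produces.
MC = 32 - 36q + 9q^2. Setting P = MC and taking the root on the rising branch gives q* = 6.
TR = 140·6 = 840. TC = 761 + 192 = 953. Profit = 840 − 953 = -$113.
By producing, the firm covers all variable cost plus $648 of fixed cost; shutting down would lose the full $761.

Profit = -$113 at q = 6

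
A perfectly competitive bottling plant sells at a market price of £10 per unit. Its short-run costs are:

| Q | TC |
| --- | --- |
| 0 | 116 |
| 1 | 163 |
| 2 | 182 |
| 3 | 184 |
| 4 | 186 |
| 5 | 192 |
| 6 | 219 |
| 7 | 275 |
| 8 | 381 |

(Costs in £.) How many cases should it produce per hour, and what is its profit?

Tabulate TR − TC: Q=0: -116; Q=1: -153; Q=2: -162; Q=3: -154; Q=4: -146; Q=5: -142; Q=6: -159; Q=7: -205; Q=8: -301.
Profit is highest at Q = 0. Equivalently, the lowest AVC in the table is 76/5 ≈ £15.20 at Q = 5, and P = £10 falls below it — price never covers variable cost, so the firm shuts down and loses only its fixed cost.

Q = 0 (shut down); profit = -£116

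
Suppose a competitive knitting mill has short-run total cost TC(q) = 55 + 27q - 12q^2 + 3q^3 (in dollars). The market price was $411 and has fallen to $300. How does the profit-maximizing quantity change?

MC = 27 - 24q + 9q^2; the shutdown threshold is min AVC = $15 (at q = 2).
At P = $411 ≥ min AVC, set P = MC on the rising branch: q = 8.
At P = $300 ≥ min AVC, set P = MC: q = 7. The firm stays open but cuts output.

Output falls from 8 to 7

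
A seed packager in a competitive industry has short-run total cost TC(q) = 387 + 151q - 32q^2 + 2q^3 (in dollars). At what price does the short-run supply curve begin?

$23 per unit

The shutdown price is the minimum of AVC. VC = 151q - 32q^2 + 2q^3, so AVC = 151 - 32q + 2q^2.
dAVC/dq = -32 + 4q = 0 gives q = 8. min AVC = 151 - 32·8 + 2·8^2 = 23.
For P < $23 the firm produces nothing.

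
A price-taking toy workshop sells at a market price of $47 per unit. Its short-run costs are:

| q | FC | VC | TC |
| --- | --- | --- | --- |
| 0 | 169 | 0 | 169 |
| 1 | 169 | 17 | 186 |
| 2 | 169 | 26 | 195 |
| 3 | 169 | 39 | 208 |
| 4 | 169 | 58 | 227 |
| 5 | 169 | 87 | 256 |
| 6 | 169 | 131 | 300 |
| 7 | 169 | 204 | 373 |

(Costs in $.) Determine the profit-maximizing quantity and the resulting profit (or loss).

Tabulate TR − TC: q=0: -169; q=1: -139; q=2: -101; q=3: -67; q=4: -39; q=5: -21; q=6: -18; q=7: -44.
Profit is maximized at q = 6. AVC there is 131/6 = $21.83 ≤ P, so producing beats shutting down (which would give -$169).

q = 6; profit = -$18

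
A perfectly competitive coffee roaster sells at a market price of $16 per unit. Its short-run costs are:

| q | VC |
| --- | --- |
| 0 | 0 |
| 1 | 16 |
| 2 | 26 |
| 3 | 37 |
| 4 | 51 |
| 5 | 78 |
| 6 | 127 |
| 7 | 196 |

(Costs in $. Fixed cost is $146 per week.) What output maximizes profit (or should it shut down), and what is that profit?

q = 4; profit = -$133

Compute π = P·q − TC at each output: q=0: -146; q=1: -146; q=2: -140; q=3: -135; q=4: -133; q=5: -144; q=6: -177; q=7: -230.
Profit is maximized at q = 4. AVC there is 51/4 = $12.75 ≤ P, so producing beats shutting down (which would give -$146).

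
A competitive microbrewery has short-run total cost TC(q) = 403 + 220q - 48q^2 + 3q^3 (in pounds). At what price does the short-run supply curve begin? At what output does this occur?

£28 per unit, at q = 8

Short-run supply begins at min AVC. From VC = 220q - 48q^2 + 3q^3, AVC = 220 - 48q + 3q^2.
dAVC/dq = -48 + 6q = 0 gives q = 8. min AVC = 220 - 48·8 + 3·8^2 = 28.
So the shutdown price is £28.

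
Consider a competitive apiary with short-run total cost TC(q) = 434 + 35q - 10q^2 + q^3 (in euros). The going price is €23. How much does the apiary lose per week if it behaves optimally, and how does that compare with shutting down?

Profit = -€362 at q = 6

AVC = 35 - 10q + q^2 has its minimum €10 at q = 5; price €23 clears that bar, so the firm operates.
With MC = 35 - 20q + 3q^2, P = MC on the upward-sloping part at q* = 6.
TR = 23·6 = 138. TC = 434 + 66 = 500. Profit = 138 − 500 = -€362.
That loss of €362 beats the €434 the firm would lose by shutting down; producing recovers €72 of fixed cost.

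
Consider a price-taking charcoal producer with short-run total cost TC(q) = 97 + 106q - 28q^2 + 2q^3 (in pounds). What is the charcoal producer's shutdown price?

£8 per unit

The firm shuts down when price falls below the minimum of average variable cost. AVC = VC/q = 106 - 28q + 2q^2.
At the minimum of AVC, MC = AVC. MC = 106 - 56q + 6q^2; setting MC = AVC gives 4q^2 - 28q = 0, so q = 7. min AVC = 8.
So the shutdown price is £8.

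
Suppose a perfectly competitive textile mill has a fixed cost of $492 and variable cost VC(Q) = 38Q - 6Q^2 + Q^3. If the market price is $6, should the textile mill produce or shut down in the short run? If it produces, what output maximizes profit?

Variable cost is VC = 38Q - 6Q^2 + Q^3, so AVC = VC/Q = 38 - 6Q + Q^2 and MC = dTC/dQ = 38 - 12Q + 3Q^2.
AVC hits its minimum where MC = AVC, at Q = 3, giving min AVC = 38 - 6·3 + 3^2 = $29.
With P < min AVC ($6 < $29), every unit sold adds to the loss.
Shutting down limits the loss to fixed cost, $492.

Shut down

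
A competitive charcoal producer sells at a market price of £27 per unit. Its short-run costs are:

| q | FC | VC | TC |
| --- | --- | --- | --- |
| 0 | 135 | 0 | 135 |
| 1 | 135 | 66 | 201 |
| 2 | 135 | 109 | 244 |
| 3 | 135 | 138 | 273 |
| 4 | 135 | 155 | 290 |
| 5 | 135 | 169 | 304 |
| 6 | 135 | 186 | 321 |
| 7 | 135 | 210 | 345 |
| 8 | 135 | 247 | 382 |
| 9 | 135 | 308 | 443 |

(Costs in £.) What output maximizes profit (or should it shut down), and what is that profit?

Compute π = P·q − TC at each output: q=0: -135; q=1: -174; q=2: -190; q=3: -192; q=4: -182; q=5: -169; q=6: -159; q=7: -156; q=8: -166; q=9: -200.
Profit is highest at q = 0. Equivalently, the lowest AVC in the table is 210/7 ≈ £30 at q = 7, and P = £27 falls below it — price never covers variable cost, so the firm shuts down and loses only its fixed cost.

q = 0 (shut down); profit = -£135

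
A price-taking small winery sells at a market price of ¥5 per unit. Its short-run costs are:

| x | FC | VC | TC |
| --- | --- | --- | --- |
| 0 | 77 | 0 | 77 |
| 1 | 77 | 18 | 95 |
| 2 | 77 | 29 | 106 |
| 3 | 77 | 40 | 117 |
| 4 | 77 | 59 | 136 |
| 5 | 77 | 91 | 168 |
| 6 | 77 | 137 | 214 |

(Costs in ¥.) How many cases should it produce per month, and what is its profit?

Tabulate TR − TC: x=0: -77; x=1: -90; x=2: -96; x=3: -102; x=4: -116; x=5: -143; x=6: -184.
Profit is highest at x = 0. Equivalently, the lowest AVC in the table is 40/3 ≈ ¥13.33 at x = 3, and P = ¥5 falls below it — price never covers variable cost, so the firm shuts down and loses only its fixed cost.

x = 0 (shut down); profit = -¥77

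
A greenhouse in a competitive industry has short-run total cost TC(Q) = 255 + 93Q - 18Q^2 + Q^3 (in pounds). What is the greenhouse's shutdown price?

The firm shuts down when price falls below the minimum of average variable cost. AVC = VC/Q = 93 - 18Q + Q^2.
At the minimum of AVC, MC = AVC. MC = 93 - 36Q + 3Q^2; setting MC = AVC gives 2Q^2 - 18Q = 0, so Q = 9. min AVC = 12.
The firm shuts down for any P below £12.

£12 per unit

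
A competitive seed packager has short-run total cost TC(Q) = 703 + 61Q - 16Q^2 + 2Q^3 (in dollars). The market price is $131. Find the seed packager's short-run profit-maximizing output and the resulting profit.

Profit = -$115 at Q = 7

AVC = 61 - 16Q + 2Q^2 has its minimum $29 at Q = 4; price $131 clears that bar, so the firm operates.
MC = 61 - 32Q + 6Q^2. Setting P = MC and taking the root on the rising branch gives Q* = 7.
TR = 131·7 = 917. TC = 703 + 329 = 1032. Profit = 917 − 1032 = -$115.
That loss of $115 beats the $703 the firm would lose by shutting down; producing recovers $588 of fixed cost.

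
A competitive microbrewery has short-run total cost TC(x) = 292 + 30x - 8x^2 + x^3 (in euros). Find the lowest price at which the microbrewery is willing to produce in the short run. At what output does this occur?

Short-run supply begins at min AVC. From VC = 30x - 8x^2 + x^3, AVC = 30 - 8x + x^2.
dAVC/dx = -8 + 2x = 0 gives x = 4. min AVC = 30 - 8·4 + 4^2 = 14.
For P < €14 the firm produces nothing.

€14 per unit, at x = 4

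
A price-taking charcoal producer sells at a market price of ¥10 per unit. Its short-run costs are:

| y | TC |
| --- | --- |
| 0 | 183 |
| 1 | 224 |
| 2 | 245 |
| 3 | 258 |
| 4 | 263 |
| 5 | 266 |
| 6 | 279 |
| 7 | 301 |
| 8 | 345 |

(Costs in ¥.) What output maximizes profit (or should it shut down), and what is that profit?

y = 0 (shut down); profit = -¥183

Profit at each row (π = 10y − TC): y=0: -183; y=1: -214; y=2: -225; y=3: -228; y=4: -223; y=5: -216; y=6: -219; y=7: -231; y=8: -265.
Profit is highest at y = 0. Equivalently, the lowest AVC in the table is 96/6 ≈ ¥16 at y = 6, and P = ¥10 falls below it — price never covers variable cost, so the firm shuts down and loses only its fixed cost.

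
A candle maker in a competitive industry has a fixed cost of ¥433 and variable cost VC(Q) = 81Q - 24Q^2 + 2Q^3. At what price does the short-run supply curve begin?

¥9 per unit

The shutdown price is the minimum of AVC. VC = 81Q - 24Q^2 + 2Q^3, so AVC = 81 - 24Q + 2Q^2.
At the minimum of AVC, MC = AVC. MC = 81 - 48Q + 6Q^2; setting MC = AVC gives 4Q^2 - 24Q = 0, so Q = 6. min AVC = 9.
For P < ¥9 the firm produces nothing.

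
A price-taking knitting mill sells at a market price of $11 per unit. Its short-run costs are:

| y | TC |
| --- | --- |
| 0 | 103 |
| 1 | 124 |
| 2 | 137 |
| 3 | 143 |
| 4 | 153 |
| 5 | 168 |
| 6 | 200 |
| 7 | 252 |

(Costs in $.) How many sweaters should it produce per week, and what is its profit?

y = 0 (shut down); profit = -$103

Tabulate TR − TC: y=0: -103; y=1: -113; y=2: -115; y=3: -110; y=4: -109; y=5: -113; y=6: -134; y=7: -175.
Profit is highest at y = 0. Equivalently, the lowest AVC in the table is 50/4 ≈ $12.50 at y = 4, and P = $11 falls below it — price never covers variable cost, so the firm shuts down and loses only its fixed cost.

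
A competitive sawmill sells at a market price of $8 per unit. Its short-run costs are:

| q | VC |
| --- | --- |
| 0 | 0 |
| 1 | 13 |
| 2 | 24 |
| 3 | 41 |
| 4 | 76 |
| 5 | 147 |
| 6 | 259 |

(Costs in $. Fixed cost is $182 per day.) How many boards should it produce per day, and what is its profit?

q = 0 (shut down); profit = -$182

Profit at each row (π = 8q − TC): q=0: -182; q=1: -187; q=2: -190; q=3: -199; q=4: -226; q=5: -289; q=6: -393.
Profit is highest at q = 0. Equivalently, the lowest AVC in the table is 24/2 ≈ $12 at q = 2, and P = $8 falls below it — price never covers variable cost, so the firm shuts down and loses only its fixed cost.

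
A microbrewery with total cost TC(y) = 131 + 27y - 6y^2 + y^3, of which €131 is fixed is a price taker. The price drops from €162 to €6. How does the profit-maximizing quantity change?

MC = 27 - 12y + 3y^2; the shutdown threshold is min AVC = €18 (at y = 3).
At P = €162 ≥ min AVC, set P = MC on the rising branch: y = 9.
At P = €6 < min AVC = €18, price no longer covers variable cost at any output, so the firm shuts down: y = 0.

Output falls from 9 to 0 (the firm shuts down)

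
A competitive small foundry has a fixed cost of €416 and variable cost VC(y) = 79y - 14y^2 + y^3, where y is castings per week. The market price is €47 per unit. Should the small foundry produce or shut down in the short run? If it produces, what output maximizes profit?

From TC, MC = TC'(y) = 79 - 28y + 3y^2 and AVC = VC/y = 79 - 14y + y^2.
AVC hits its minimum where MC = AVC, at y = 7, giving min AVC = 79 - 14·7 + 7^2 = €30.
Since P = €47 ≥ min AVC = €30, price covers variable cost and the firm should produce.
Solving P = MC: 32 - 28y + 3y^2 = 0 ⇒ y = 4/3 or 8. On the upward-sloping branch, y* = 8.
Check: AVC at y = 8 is €31 ≤ P, so revenue covers variable cost.
Profit = P·y − TC = 47·8 − 664 = -€288, a loss, but smaller than the €416 fixed cost the firm would lose by shutting down.

Produce at y = 8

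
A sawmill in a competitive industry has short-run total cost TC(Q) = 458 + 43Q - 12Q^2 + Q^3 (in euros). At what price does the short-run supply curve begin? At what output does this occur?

€7 per unit, at Q = 6

Short-run supply begins at min AVC. From VC = 43Q - 12Q^2 + Q^3, AVC = 43 - 12Q + Q^2.
dAVC/dQ = -12 + 2Q = 0 gives Q = 6. min AVC = 43 - 12·6 + 6^2 = 7.
So the shutdown price is €7.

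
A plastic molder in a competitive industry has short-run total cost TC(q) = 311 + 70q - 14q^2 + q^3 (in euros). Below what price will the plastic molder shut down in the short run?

Short-run supply begins at min AVC. From VC = 70q - 14q^2 + q^3, AVC = 70 - 14q + q^2.
At the minimum of AVC, MC = AVC. MC = 70 - 28q + 3q^2; setting MC = AVC gives 2q^2 - 14q = 0, so q = 7. min AVC = 21.
For P < €21 the firm produces nothing.

€21 per unit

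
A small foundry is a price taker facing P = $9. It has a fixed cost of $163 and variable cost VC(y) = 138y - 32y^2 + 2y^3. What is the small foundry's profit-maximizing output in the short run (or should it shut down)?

Shut down

From TC, MC = TC'(y) = 138 - 64y + 6y^2 and AVC = VC/y = 138 - 32y + 2y^2.
AVC is minimized where dAVC/dy = -32 + 4y = 0, at y = 8; min AVC = 138 - 32·8 + 2·8^2 = $10.
With P < min AVC ($9 < $10), every unit sold adds to the loss.
Shutting down limits the loss to fixed cost, $163.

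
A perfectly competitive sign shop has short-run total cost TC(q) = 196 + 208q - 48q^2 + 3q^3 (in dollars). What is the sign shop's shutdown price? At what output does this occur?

$16 per unit, at q = 8

The shutdown price is the minimum of AVC. VC = 208q - 48q^2 + 3q^3, so AVC = 208 - 48q + 3q^2.
dAVC/dq = -48 + 6q = 0 gives q = 8. min AVC = 208 - 48·8 + 3·8^2 = 16.
The firm shuts down for any P below $16.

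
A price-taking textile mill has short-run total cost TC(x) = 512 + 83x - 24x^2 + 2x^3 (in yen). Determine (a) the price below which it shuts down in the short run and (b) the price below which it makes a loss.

Shutdown price = min AVC. AVC = 83 - 24x + 2x^2, with vertex at x = 6 and minimum ¥11.
ATC = 512/x + 83 - 24x + 2x^2. Setting dATC/dx = −512/x^2 − 24 + 4x = 0 gives x = 8 (since 4·8^3 − 24·8^2 = 512).
min ATC = 512/8 + 83 − 24·8 + 2·8^2 = ¥83. That is the break-even price.
Between these two prices the firm operates at a loss; above ¥83 it earns a profit.

Shutdown price = ¥11; break-even price = ¥83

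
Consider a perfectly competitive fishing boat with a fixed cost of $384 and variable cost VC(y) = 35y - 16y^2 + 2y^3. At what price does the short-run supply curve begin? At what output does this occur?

Short-run supply begins at min AVC. From VC = 35y - 16y^2 + 2y^3, AVC = 35 - 16y + 2y^2.
At the minimum of AVC, MC = AVC. MC = 35 - 32y + 6y^2; setting MC = AVC gives 4y^2 - 16y = 0, so y = 4. min AVC = 3.
For P < $3 the firm produces nothing.

$3 per unit, at y = 4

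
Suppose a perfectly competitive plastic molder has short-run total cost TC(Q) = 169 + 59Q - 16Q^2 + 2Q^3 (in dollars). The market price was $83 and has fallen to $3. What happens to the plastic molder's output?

AVC = 59 - 16Q + 2Q^2, minimized at Q = 4 where min AVC = $27. MC = 59 - 32Q + 6Q^2.
With P = $83 above the shutdown price, P = MC gives Q = 6.
At P = $3 < min AVC = $27, price no longer covers variable cost at any output, so the firm shuts down: Q = 0.

Output falls from 6 to 0 (the firm shuts down)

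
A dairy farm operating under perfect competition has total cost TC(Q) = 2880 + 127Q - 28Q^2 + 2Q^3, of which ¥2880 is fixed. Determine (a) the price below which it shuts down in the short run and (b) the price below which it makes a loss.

Shutdown price = ¥29; break-even price = ¥319

AVC = 127 - 28Q + 2Q^2; minimized at Q = 7, giving min AVC = ¥29. That is the shutdown price.
ATC = 2880/Q + 127 - 28Q + 2Q^2. Setting dATC/dQ = −2880/Q^2 − 28 + 4Q = 0 gives Q = 12 (since 4·12^3 − 28·12^2 = 2880).
min ATC = 2880/12 + 127 − 28·12 + 2·12^2 = ¥319. That is the break-even price.
For ¥29 ≤ P < ¥319 the firm produces at a loss; below ¥29 it shuts down.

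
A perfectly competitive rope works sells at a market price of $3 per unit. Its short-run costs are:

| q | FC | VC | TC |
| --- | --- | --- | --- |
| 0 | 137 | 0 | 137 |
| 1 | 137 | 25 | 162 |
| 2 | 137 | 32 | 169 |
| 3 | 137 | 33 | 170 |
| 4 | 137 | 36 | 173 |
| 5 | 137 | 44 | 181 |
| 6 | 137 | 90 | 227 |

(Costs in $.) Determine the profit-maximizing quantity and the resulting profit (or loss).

Profit at each row (π = 3q − TC): q=0: -137; q=1: -159; q=2: -163; q=3: -161; q=4: -161; q=5: -166; q=6: -209.
Profit is highest at q = 0. Equivalently, the lowest AVC in the table is 44/5 ≈ $8.80 at q = 5, and P = $3 falls below it — price never covers variable cost, so the firm shuts down and loses only its fixed cost.

q = 0 (shut down); profit = -$137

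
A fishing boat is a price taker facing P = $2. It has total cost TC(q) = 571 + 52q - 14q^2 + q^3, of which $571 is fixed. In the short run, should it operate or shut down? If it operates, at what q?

Variable cost is VC = 52q - 14q^2 + q^3, so AVC = VC/q = 52 - 14q + q^2 and MC = dTC/dq = 52 - 28q + 3q^2.
AVC is minimized where dAVC/dq = -14 + 2q = 0, at q = 7; min AVC = 52 - 14·7 + 7^2 = $3.
Since P = $2 < min AVC = $3, price fails to cover variable cost at any output.
Shutting down limits the loss to fixed cost, $571.

Shut down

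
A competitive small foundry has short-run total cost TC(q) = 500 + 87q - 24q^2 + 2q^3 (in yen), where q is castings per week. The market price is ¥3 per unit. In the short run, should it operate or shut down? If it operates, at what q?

Variable cost is VC = 87q - 24q^2 + 2q^3, so AVC = VC/q = 87 - 24q + 2q^2 and MC = dTC/dq = 87 - 48q + 6q^2.
AVC hits its minimum where MC = AVC, at q = 6, giving min AVC = 87 - 24·6 + 2·6^2 = ¥15.
Since P = ¥3 < min AVC = ¥15, price fails to cover variable cost at any output.
Best response: produce nothing and absorb the ¥500 fixed cost.

Shut down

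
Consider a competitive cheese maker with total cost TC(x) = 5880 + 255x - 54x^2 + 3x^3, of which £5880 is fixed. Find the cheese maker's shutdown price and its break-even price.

Shutdown price = £12; break-even price = £507

AVC = 255 - 54x + 3x^2; minimized at x = 9, giving min AVC = £12. That is the shutdown price.
ATC = 5880/x + 255 - 54x + 3x^2. Setting dATC/dx = −5880/x^2 − 54 + 6x = 0 gives x = 14 (since 6·14^3 − 54·14^2 = 5880).
min ATC = 5880/14 + 255 − 54·14 + 3·14^2 = £507. That is the break-even price.
For £12 ≤ P < £507 the firm produces at a loss; below £12 it shuts down.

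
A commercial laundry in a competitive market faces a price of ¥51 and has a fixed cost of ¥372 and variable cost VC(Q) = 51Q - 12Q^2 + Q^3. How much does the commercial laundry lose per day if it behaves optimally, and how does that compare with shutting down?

Profit = -¥116 at Q = 8

AVC = 51 - 12Q + Q^2; min AVC = ¥15 at Q = 6. Since P = ¥51 ≥ min AVC, the firm produces.
MC = 51 - 24Q + 3Q^2. Setting P = MC and taking the root on the rising branch gives Q* = 8.
TR = 51·8 = 408. TC = 372 + 152 = 524. Profit = 408 − 524 = -¥116.
Shutting down would mean losing the fixed cost of ¥372, so operating at a loss of ¥116 is better by ¥256.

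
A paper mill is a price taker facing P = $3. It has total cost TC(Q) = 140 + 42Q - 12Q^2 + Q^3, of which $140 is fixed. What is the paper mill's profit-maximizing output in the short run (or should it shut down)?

From TC, MC = TC'(Q) = 42 - 24Q + 3Q^2 and AVC = VC/Q = 42 - 12Q + Q^2.
AVC hits its minimum where MC = AVC, at Q = 6, giving min AVC = 42 - 12·6 + 6^2 = $6.
P = $3 lies below min AVC = $6; no output level covers variable cost.
Best response: produce nothing and absorb the $140 fixed cost.

Shut down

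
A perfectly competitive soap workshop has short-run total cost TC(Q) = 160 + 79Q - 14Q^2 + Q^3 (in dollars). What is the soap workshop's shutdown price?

$30 per unit

Short-run supply begins at min AVC. From VC = 79Q - 14Q^2 + Q^3, AVC = 79 - 14Q + Q^2.
At the minimum of AVC, MC = AVC. MC = 79 - 28Q + 3Q^2; setting MC = AVC gives 2Q^2 - 14Q = 0, so Q = 7. min AVC = 30.
The firm shuts down for any P below $30.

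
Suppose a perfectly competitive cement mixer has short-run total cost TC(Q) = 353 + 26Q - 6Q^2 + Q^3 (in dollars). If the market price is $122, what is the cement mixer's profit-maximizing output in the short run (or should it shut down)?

From TC, MC = TC'(Q) = 26 - 12Q + 3Q^2 and AVC = VC/Q = 26 - 6Q + Q^2.
AVC is minimized where dAVC/dQ = -6 + 2Q = 0, at Q = 3; min AVC = 26 - 6·3 + 3^2 = $17.
Because $122 ≥ $17, revenue can cover variable cost; the firm operates.
P = MC gives -96 - 12Q + 3Q^2 = 0, with roots -4 and 8. Take the larger (rising MC): Q* = 8.
Check: AVC at Q = 8 is $42 ≤ P, so revenue covers variable cost.
Profit = P·Q − TC = 122·8 − 689 = $287.

Produce at Q = 8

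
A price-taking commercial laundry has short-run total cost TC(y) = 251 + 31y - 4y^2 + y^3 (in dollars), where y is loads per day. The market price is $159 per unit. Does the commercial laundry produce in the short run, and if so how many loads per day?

From TC, MC = TC'(y) = 31 - 8y + 3y^2 and AVC = VC/y = 31 - 4y + y^2.
The AVC parabola has its vertex at y = 4/2 = 2, where AVC = 31 - 4·2 + 2^2 = $27.
P = $159 exceeds min AVC = $27, so the firm stays open.
Solving P = MC: -128 - 8y + 3y^2 = 0 ⇒ y = -16/3 or 8. On the upward-sloping branch, y* = 8.
Check: AVC at y = 8 is $63 ≤ P, so revenue covers variable cost.
Profit = P·y − TC = 159·8 − 755 = $517.

Produce at y = 8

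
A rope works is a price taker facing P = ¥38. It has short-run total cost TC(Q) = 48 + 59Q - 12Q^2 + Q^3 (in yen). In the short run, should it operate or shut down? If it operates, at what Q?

Produce at Q = 7

Variable cost is VC = 59Q - 12Q^2 + Q^3, so AVC = VC/Q = 59 - 12Q + Q^2 and MC = dTC/dQ = 59 - 24Q + 3Q^2.
AVC is minimized where dAVC/dQ = -12 + 2Q = 0, at Q = 6; min AVC = 59 - 12·6 + 6^2 = ¥23.
Because ¥38 ≥ ¥23, revenue can cover variable cost; the firm operates.
P = MC gives 21 - 24Q + 3Q^2 = 0, with roots 1 and 7. Take the larger (rising MC): Q* = 7.
Check: AVC at Q = 7 is ¥24 ≤ P, so revenue covers variable cost.
Profit = P·Q − TC = 38·7 − 216 = ¥50.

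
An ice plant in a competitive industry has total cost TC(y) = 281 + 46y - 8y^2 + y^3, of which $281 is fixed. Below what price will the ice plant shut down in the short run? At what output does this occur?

$30 per unit, at y = 4

Short-run supply begins at min AVC. From VC = 46y - 8y^2 + y^3, AVC = 46 - 8y + y^2.
At the minimum of AVC, MC = AVC. MC = 46 - 16y + 3y^2; setting MC = AVC gives 2y^2 - 8y = 0, so y = 4. min AVC = 30.
For P < $30 the firm produces nothing.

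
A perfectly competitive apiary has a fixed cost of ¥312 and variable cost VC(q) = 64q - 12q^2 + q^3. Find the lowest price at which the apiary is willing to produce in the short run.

¥28 per unit

The shutdown price is the minimum of AVC. VC = 64q - 12q^2 + q^3, so AVC = 64 - 12q + q^2.
dAVC/dq = -12 + 2q = 0 gives q = 6. min AVC = 64 - 12·6 + 6^2 = 28.
So the shutdown price is ¥28.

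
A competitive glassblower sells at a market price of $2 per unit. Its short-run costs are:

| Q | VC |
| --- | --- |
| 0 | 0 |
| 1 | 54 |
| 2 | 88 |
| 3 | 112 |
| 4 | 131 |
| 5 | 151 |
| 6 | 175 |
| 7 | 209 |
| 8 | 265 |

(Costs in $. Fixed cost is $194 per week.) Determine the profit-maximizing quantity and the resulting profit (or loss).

Q = 0 (shut down); profit = -$194

Compute π = P·Q − TC at each output: Q=0: -194; Q=1: -246; Q=2: -278; Q=3: -300; Q=4: -317; Q=5: -335; Q=6: -357; Q=7: -389; Q=8: -443.
Profit is highest at Q = 0. Equivalently, the lowest AVC in the table is 175/6 ≈ $29.17 at Q = 6, and P = $2 falls below it — price never covers variable cost, so the firm shuts down and loses only its fixed cost.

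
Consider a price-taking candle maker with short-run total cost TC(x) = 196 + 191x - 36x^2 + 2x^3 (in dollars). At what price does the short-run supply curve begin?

The firm shuts down when price falls below the minimum of average variable cost. AVC = VC/x = 191 - 36x + 2x^2.
At the minimum of AVC, MC = AVC. MC = 191 - 72x + 6x^2; setting MC = AVC gives 4x^2 - 36x = 0, so x = 9. min AVC = 29.
The firm shuts down for any P below $29.

$29 per unit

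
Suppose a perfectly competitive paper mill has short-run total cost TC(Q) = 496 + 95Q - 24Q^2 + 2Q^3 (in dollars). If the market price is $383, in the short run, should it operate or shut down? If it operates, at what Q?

Produce at Q = 12

From TC, MC = TC'(Q) = 95 - 48Q + 6Q^2 and AVC = VC/Q = 95 - 24Q + 2Q^2.
AVC hits its minimum where MC = AVC, at Q = 6, giving min AVC = 95 - 24·6 + 2·6^2 = $23.
P = $383 exceeds min AVC = $23, so the firm stays open.
Solving P = MC: -288 - 48Q + 6Q^2 = 0 ⇒ Q = -4 or 12. On the upward-sloping branch, Q* = 12.
Check: AVC at Q = 12 is $95 ≤ P, so revenue covers variable cost.
Profit = P·Q − TC = 383·12 − 1636 = $2960.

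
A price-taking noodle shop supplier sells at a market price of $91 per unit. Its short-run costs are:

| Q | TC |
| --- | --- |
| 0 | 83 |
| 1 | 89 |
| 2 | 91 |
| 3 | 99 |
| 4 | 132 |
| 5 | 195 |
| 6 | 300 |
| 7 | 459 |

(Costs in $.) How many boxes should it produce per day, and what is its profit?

Q = 5; profit = $260

Compute π = P·Q − TC at each output: Q=0: -83; Q=1: 2; Q=2: 91; Q=3: 174; Q=4: 232; Q=5: 260; Q=6: 246; Q=7: 178.
Profit is maximized at Q = 5. AVC there is 112/5 = $22.40 ≤ P, so producing beats shutting down (which would give -$83).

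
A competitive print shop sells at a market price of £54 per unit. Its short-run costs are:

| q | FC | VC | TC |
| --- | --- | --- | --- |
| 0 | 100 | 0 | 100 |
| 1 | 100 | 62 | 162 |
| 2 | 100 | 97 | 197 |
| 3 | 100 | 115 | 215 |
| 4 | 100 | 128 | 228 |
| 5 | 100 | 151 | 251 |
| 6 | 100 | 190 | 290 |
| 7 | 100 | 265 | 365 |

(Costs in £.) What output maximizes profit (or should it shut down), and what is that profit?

q = 6; profit = £34

Compute π = P·q − TC at each output: q=0: -100; q=1: -108; q=2: -89; q=3: -53; q=4: -12; q=5: 19; q=6: 34; q=7: 13.
Profit is maximized at q = 6. AVC there is 190/6 = £31.67 ≤ P, so producing beats shutting down (which would give -£100).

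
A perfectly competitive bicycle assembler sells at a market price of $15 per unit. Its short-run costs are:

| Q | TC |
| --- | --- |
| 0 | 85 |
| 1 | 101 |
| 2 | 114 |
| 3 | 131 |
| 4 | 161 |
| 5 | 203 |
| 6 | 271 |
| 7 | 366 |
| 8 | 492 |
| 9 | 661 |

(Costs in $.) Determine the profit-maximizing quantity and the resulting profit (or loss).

Q = 2; profit = -$84

Profit at each row (π = 15Q − TC): Q=0: -85; Q=1: -86; Q=2: -84; Q=3: -86; Q=4: -101; Q=5: -128; Q=6: -181; Q=7: -261; Q=8: -372; Q=9: -526.
Profit is maximized at Q = 2. AVC there is 29/2 = $14.50 ≤ P, so producing beats shutting down (which would give -$85).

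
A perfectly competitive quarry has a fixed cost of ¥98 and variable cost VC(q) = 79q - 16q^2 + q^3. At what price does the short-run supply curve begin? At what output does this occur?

Short-run supply begins at min AVC. From VC = 79q - 16q^2 + q^3, AVC = 79 - 16q + q^2.
dAVC/dq = -16 + 2q = 0 gives q = 8. min AVC = 79 - 16·8 + 8^2 = 15.
So the shutdown price is ¥15.

¥15 per unit, at q = 8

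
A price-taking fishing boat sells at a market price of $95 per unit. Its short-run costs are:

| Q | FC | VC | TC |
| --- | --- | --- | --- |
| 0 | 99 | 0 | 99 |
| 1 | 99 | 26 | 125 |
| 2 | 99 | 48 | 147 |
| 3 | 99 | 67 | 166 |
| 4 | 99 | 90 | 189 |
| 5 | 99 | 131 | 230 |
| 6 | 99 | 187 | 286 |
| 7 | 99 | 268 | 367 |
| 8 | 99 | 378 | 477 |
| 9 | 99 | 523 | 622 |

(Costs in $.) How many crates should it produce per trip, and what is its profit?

Q = 7; profit = $298

Tabulate TR − TC: Q=0: -99; Q=1: -30; Q=2: 43; Q=3: 119; Q=4: 191; Q=5: 245; Q=6: 284; Q=7: 298; Q=8: 283; Q=9: 233.
Profit is maximized at Q = 7. AVC there is 268/7 = $38.29 ≤ P, so producing beats shutting down (which would give -$99).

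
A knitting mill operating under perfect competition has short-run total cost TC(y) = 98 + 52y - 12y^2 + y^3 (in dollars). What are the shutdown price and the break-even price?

Shutdown price = min AVC. AVC = 52 - 12y + y^2, with vertex at y = 6 and minimum $16.
ATC = 98/y + 52 - 12y + y^2. Setting dATC/dy = −98/y^2 − 12 + 2y = 0 gives y = 7 (since 2·7^3 − 12·7^2 = 98).
min ATC = 98/7 + 52 − 12·7 + 7^2 = $31. That is the break-even price.
Between these two prices the firm operates at a loss; above $31 it earns a profit.

Shutdown price = $16; break-even price = $31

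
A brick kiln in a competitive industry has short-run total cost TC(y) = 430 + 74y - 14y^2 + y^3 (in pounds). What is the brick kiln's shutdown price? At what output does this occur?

£25 per unit, at y = 7

The firm shuts down when price falls below the minimum of average variable cost. AVC = VC/y = 74 - 14y + y^2.
dAVC/dy = -14 + 2y = 0 gives y = 7. min AVC = 74 - 14·7 + 7^2 = 25.
The firm shuts down for any P below £25.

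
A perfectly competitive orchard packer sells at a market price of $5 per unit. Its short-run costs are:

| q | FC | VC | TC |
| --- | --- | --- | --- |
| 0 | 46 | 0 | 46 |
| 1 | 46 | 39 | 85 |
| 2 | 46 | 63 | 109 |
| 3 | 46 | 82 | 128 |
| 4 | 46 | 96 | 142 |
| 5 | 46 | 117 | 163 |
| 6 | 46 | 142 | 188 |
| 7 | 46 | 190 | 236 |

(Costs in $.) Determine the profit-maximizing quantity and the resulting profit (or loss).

q = 0 (shut down); profit = -$46

Tabulate TR − TC: q=0: -46; q=1: -80; q=2: -99; q=3: -113; q=4: -122; q=5: -138; q=6: -158; q=7: -201.
Profit is highest at q = 0. Equivalently, the lowest AVC in the table is 117/5 ≈ $23.40 at q = 5, and P = $5 falls below it — price never covers variable cost, so the firm shuts down and loses only its fixed cost.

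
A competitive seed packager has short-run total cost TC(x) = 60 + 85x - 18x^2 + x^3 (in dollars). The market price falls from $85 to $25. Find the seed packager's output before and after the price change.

MC = 85 - 36x + 3x^2; the shutdown threshold is min AVC = $4 (at x = 9).
At P = $85 ≥ min AVC, set P = MC on the rising branch: x = 12.
At P = $25 ≥ min AVC, set P = MC: x = 10. The firm stays open but cuts output.

Output falls from 12 to 10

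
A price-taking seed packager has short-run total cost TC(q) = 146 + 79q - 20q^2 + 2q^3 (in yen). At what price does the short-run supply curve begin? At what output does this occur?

Short-run supply begins at min AVC. From VC = 79q - 20q^2 + 2q^3, AVC = 79 - 20q + 2q^2.
At the minimum of AVC, MC = AVC. MC = 79 - 40q + 6q^2; setting MC = AVC gives 4q^2 - 20q = 0, so q = 5. min AVC = 29.
So the shutdown price is ¥29.

¥29 per unit, at q = 5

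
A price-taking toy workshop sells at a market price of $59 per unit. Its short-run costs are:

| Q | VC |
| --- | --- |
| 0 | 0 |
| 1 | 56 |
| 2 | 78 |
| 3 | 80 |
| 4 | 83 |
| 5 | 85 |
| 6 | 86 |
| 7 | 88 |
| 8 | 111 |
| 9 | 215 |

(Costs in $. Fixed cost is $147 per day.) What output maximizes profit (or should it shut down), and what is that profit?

Profit at each row (π = 59Q − TC): Q=0: -147; Q=1: -144; Q=2: -107; Q=3: -50; Q=4: 6; Q=5: 63; Q=6: 121; Q=7: 178; Q=8: 214; Q=9: 169.
Profit is maximized at Q = 8. AVC there is 111/8 = $13.88 ≤ P, so producing beats shutting down (which would give -$147).

Q = 8; profit = $214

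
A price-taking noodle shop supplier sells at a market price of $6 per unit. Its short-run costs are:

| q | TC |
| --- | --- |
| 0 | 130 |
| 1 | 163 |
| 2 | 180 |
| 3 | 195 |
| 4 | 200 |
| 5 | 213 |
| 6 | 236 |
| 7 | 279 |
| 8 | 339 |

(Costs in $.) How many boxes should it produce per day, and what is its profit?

q = 0 (shut down); profit = -$130

Tabulate TR − TC: q=0: -130; q=1: -157; q=2: -168; q=3: -177; q=4: -176; q=5: -183; q=6: -200; q=7: -237; q=8: -291.
Profit is highest at q = 0. Equivalently, the lowest AVC in the table is 83/5 ≈ $16.60 at q = 5, and P = $6 falls below it — price never covers variable cost, so the firm shuts down and loses only its fixed cost.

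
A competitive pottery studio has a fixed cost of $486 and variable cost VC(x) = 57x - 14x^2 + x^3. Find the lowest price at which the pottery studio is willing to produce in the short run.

$8 per unit

The shutdown price is the minimum of AVC. VC = 57x - 14x^2 + x^3, so AVC = 57 - 14x + x^2.
At the minimum of AVC, MC = AVC. MC = 57 - 28x + 3x^2; setting MC = AVC gives 2x^2 - 14x = 0, so x = 7. min AVC = 8.
For P < $8 the firm produces nothing.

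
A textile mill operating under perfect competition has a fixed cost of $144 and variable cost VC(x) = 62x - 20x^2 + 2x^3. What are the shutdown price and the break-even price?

Shutdown price = $12; break-even price = $38

AVC = 62 - 20x + 2x^2; minimized at x = 5, giving min AVC = $12. That is the shutdown price.
ATC = 144/x + 62 - 20x + 2x^2. Setting dATC/dx = −144/x^2 − 20 + 4x = 0 gives x = 6 (since 4·6^3 − 20·6^2 = 144).
min ATC = 144/6 + 62 − 20·6 + 2·6^2 = $38. That is the break-even price.
Between these two prices the firm operates at a loss; above $38 it earns a profit.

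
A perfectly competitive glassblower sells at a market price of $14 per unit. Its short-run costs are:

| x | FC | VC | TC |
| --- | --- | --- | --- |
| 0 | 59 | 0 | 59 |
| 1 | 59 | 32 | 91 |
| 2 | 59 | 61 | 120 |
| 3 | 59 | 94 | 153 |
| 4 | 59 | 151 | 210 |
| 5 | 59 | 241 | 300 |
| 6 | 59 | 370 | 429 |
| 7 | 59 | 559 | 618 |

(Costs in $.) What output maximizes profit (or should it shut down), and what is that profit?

x = 0 (shut down); profit = -$59

Tabulate TR − TC: x=0: -59; x=1: -77; x=2: -92; x=3: -111; x=4: -154; x=5: -230; x=6: -345; x=7: -520.
Profit is highest at x = 0. Equivalently, the lowest AVC in the table is 61/2 ≈ $30.50 at x = 2, and P = $14 falls below it — price never covers variable cost, so the firm shuts down and loses only its fixed cost.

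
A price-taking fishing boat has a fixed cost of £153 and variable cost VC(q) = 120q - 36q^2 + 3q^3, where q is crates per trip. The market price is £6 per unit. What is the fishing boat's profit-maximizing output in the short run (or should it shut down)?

Shut down

Strip out fixed cost: VC = 120q - 36q^2 + 3q^3. Then AVC = 120 - 36q + 3q^2 and MC = 120 - 72q + 9q^2.
AVC hits its minimum where MC = AVC, at q = 6, giving min AVC = 120 - 36·6 + 3·6^2 = £12.
P = £6 lies below min AVC = £12; no output level covers variable cost.
The firm minimizes its loss by shutting down and losing only its fixed cost of £153.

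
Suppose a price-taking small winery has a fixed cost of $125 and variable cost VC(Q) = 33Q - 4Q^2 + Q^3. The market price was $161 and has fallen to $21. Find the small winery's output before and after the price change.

Output falls from 8 to 0 (the firm shuts down)

AVC = 33 - 4Q + Q^2, minimized at Q = 2 where min AVC = $29. MC = 33 - 8Q + 3Q^2.
At P = $161 ≥ min AVC, set P = MC on the rising branch: Q = 8.
At P = $21 < min AVC = $29, price no longer covers variable cost at any output, so the firm shuts down: Q = 0.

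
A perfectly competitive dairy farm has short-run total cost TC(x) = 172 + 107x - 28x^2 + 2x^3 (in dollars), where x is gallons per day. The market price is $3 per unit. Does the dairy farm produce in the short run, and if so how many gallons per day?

From TC, MC = TC'(x) = 107 - 56x + 6x^2 and AVC = VC/x = 107 - 28x + 2x^2.
AVC is minimized where dAVC/dx = -28 + 4x = 0, at x = 7; min AVC = 107 - 28·7 + 2·7^2 = $9.
With P < min AVC ($3 < $9), every unit sold adds to the loss.
Best response: produce nothing and absorb the $172 fixed cost.

Shut down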